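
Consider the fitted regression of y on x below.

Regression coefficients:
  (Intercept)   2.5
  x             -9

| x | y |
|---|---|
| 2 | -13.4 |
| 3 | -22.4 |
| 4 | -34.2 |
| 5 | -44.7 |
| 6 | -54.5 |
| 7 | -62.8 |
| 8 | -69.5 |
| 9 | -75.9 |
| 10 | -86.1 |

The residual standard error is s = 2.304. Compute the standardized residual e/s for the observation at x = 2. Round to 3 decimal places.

ŷ = 2.5 − 9·2 = -15.5
e = -13.4 − (-15.5) = 2.1
e/s = 2.1 / 2.304 = 0.911

0.911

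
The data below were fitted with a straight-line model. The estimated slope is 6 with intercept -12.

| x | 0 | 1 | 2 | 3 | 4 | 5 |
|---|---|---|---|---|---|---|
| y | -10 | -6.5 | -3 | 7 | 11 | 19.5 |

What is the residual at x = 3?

ŷ = -12 + 6·3 = 6
e = 7 − 6 = 1

e = 1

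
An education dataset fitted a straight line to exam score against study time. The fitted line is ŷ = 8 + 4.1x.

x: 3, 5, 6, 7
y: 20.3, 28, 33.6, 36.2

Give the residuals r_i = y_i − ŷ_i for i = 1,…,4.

0, -0.5, 1, -0.5

x=3: ŷ = 8 + 4.1·3 = 20.3; r = 20.3 − 20.3 = 0
x=5: ŷ = 8 + 4.1·5 = 28.5; r = 28 − 28.5 = -0.5
x=6: ŷ = 8 + 4.1·6 = 32.6; r = 33.6 − 32.6 = 1
x=7: ŷ = 8 + 4.1·7 = 36.7; r = 36.2 − 36.7 = -0.5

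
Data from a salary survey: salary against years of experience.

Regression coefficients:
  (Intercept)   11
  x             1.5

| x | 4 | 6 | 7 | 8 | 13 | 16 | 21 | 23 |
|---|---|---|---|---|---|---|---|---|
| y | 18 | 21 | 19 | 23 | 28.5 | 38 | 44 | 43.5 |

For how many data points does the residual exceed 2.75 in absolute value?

1

x=4: ŷ = 11 + 1.5·4 = 17; r = 18 − 17 = 1
x=6: ŷ = 11 + 1.5·6 = 20; r = 21 − 20 = 1
x=7: ŷ = 11 + 1.5·7 = 21.5; r = 19 − 21.5 = -2.5
x=8: ŷ = 11 + 1.5·8 = 23; r = 23 − 23 = 0
x=13: ŷ = 11 + 1.5·13 = 30.5; r = 28.5 − 30.5 = -2
x=16: ŷ = 11 + 1.5·16 = 35; r = 38 − 35 = 3
x=21: ŷ = 11 + 1.5·21 = 42.5; r = 44 − 42.5 = 1.5
x=23: ŷ = 11 + 1.5·23 = 45.5; r = 43.5 − 45.5 = -2
|r| > 2.75: x=16 (|r|=3) → 1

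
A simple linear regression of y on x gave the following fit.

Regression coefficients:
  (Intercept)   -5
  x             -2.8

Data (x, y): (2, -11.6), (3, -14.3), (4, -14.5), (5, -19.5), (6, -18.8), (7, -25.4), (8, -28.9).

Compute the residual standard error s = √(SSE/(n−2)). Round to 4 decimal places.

s = 1.8352

x=2: ŷ = -5 − 2.8·2 = -10.6; e = -11.6 − (-10.6) = -1
x=3: ŷ = -5 − 2.8·3 = -13.4; e = -14.3 − (-13.4) = -0.9
x=4: ŷ = -5 − 2.8·4 = -16.2; e = -14.5 − (-16.2) = 1.7
x=5: ŷ = -5 − 2.8·5 = -19; e = -19.5 − (-19) = -0.5
x=6: ŷ = -5 − 2.8·6 = -21.8; e = -18.8 − (-21.8) = 3
x=7: ŷ = -5 − 2.8·7 = -24.6; e = -25.4 − (-24.6) = -0.8
x=8: ŷ = -5 − 2.8·8 = -27.4; e = -28.9 − (-27.4) = -1.5
SSE = 1 + 0.81 + 2.89 + 0.25 + 9 + 0.64 + 2.25 = 16.84
s = √(16.84/5) = √3.368 ≈ 1.8352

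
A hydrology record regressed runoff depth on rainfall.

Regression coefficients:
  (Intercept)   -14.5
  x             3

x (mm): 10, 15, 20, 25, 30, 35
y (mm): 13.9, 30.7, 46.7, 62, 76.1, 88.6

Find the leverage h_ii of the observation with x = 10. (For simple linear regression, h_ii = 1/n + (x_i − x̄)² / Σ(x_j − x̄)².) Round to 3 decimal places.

h = 0.524

x̄ = (10 + 15 + 20 + 25 + 30 + 35)/6 = 22.5
Σ(x − x̄)² = 156.25 + 56.25 + 6.25 + 6.25 + 56.25 + 156.25 = 437.5
h = 1/6 + (-12.5)²/437.5 = 0.166667 + 0.357143 = 0.524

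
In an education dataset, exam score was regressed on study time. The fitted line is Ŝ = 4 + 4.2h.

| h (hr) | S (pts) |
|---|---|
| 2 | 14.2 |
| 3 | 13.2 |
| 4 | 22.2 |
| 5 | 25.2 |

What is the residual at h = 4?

Ŝ = 4 + 4.2·4 = 20.8
r = 22.2 − 20.8 = 1.4

r = 1.4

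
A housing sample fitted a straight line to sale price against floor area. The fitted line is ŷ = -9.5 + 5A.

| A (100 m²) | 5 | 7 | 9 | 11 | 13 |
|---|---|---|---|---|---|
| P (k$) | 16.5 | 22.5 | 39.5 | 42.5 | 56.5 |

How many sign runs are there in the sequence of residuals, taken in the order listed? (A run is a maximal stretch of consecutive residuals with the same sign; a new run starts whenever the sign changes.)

5 runs

A=5: ŷ = -9.5 + 5·5 = 15.5; r = 16.5 − 15.5 = 1
A=7: ŷ = -9.5 + 5·7 = 25.5; r = 22.5 − 25.5 = -3
A=9: ŷ = -9.5 + 5·9 = 35.5; r = 39.5 − 35.5 = 4
A=11: ŷ = -9.5 + 5·11 = 45.5; r = 42.5 − 45.5 = -3
A=13: ŷ = -9.5 + 5·13 = 55.5; r = 56.5 − 55.5 = 1
Signs: + − + − +
Runs: +×1, −×1, +×1, −×1, +×1 → 5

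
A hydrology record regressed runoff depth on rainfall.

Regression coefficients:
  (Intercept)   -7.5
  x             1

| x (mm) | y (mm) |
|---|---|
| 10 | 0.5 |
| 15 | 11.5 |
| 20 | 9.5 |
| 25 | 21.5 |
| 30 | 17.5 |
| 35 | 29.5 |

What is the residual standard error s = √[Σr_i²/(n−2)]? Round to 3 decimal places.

s = 4.301

x=10: ŷ = -7.5 + 10 = 2.5; r = 0.5 − 2.5 = -2
x=15: ŷ = -7.5 + 15 = 7.5; r = 11.5 − 7.5 = 4
x=20: ŷ = -7.5 + 20 = 12.5; r = 9.5 − 12.5 = -3
x=25: ŷ = -7.5 + 25 = 17.5; r = 21.5 − 17.5 = 4
x=30: ŷ = -7.5 + 30 = 22.5; r = 17.5 − 22.5 = -5
x=35: ŷ = -7.5 + 35 = 27.5; r = 29.5 − 27.5 = 2
SSE = 4 + 16 + 9 + 16 + 25 + 4 = 74
s = √(74/4) = √18.5 ≈ 4.301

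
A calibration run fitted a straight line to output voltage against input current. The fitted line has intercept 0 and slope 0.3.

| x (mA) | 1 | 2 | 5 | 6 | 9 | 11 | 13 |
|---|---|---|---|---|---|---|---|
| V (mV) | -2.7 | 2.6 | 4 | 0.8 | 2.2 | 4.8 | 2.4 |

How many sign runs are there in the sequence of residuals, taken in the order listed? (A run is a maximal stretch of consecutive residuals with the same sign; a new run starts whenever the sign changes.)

5 runs

x=1: ŷ = 0.3·1 = 0.3; r = -2.7 − 0.3 = -3
x=2: ŷ = 0.3·2 = 0.6; r = 2.6 − 0.6 = 2
x=5: ŷ = 0.3·5 = 1.5; r = 4 − 1.5 = 2.5
x=6: ŷ = 0.3·6 = 1.8; r = 0.8 − 1.8 = -1
x=9: ŷ = 0.3·9 = 2.7; r = 2.2 − 2.7 = -0.5
x=11: ŷ = 0.3·11 = 3.3; r = 4.8 − 3.3 = 1.5
x=13: ŷ = 0.3·13 = 3.9; r = 2.4 − 3.9 = -1.5
Signs: − + + − − + −
Runs: −×1, +×2, −×2, +×1, −×1 → 5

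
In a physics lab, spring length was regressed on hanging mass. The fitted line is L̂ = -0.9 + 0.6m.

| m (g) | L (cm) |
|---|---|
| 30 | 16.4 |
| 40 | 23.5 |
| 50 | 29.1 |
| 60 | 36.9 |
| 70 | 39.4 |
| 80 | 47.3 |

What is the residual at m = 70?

e = -1.7

L̂ = -0.9 + 0.6·70 = 41.1
e = 39.4 − 41.1 = -1.7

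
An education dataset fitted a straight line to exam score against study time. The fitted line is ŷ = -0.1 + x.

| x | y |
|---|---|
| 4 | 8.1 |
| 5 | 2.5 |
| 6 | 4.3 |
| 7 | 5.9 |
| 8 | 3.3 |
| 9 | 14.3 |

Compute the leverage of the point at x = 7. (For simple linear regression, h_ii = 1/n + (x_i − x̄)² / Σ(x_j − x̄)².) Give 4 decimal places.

h = 0.1810

x̄ = (4 + 5 + 6 + 7 + 8 + 9)/6 = 6.5
Σ(x − x̄)² = 6.25 + 2.25 + 0.25 + 0.25 + 2.25 + 6.25 = 17.5
h = 1/6 + (0.5)²/17.5 = 0.166667 + 0.0142857 = 0.1810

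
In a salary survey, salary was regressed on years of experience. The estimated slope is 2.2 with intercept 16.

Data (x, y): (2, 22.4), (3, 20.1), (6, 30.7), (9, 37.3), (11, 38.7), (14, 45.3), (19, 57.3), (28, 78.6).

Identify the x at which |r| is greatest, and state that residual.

x=2: ŷ = 16 + 2.2·2 = 20.4; r = 22.4 − 20.4 = 2
x=3: ŷ = 16 + 2.2·3 = 22.6; r = 20.1 − 22.6 = -2.5
x=6: ŷ = 16 + 2.2·6 = 29.2; r = 30.7 − 29.2 = 1.5
x=9: ŷ = 16 + 2.2·9 = 35.8; r = 37.3 − 35.8 = 1.5
x=11: ŷ = 16 + 2.2·11 = 40.2; r = 38.7 − 40.2 = -1.5
x=14: ŷ = 16 + 2.2·14 = 46.8; r = 45.3 − 46.8 = -1.5
x=19: ŷ = 16 + 2.2·19 = 57.8; r = 57.3 − 57.8 = -0.5
x=28: ŷ = 16 + 2.2·28 = 77.6; r = 78.6 − 77.6 = 1
Largest |r| is 2.5 at x = 3, residual -2.5.

x = 3, r = -2.5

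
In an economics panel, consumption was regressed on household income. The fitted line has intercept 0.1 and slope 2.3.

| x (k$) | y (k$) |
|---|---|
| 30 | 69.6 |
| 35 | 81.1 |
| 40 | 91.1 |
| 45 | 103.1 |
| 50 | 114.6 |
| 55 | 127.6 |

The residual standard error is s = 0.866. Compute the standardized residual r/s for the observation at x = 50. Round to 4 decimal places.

ŷ = 0.1 + 2.3·50 = 115.1
r = 114.6 − 115.1 = -0.5
r/s = -0.5 / 0.866 = -0.5774

-0.5774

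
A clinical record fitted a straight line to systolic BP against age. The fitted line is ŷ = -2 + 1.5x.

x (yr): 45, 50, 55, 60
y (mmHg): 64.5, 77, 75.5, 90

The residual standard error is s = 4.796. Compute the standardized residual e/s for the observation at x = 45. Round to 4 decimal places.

ŷ = -2 + 1.5·45 = 65.5
e = 64.5 − 65.5 = -1
e/s = -1 / 4.796 = -0.2085

-0.2085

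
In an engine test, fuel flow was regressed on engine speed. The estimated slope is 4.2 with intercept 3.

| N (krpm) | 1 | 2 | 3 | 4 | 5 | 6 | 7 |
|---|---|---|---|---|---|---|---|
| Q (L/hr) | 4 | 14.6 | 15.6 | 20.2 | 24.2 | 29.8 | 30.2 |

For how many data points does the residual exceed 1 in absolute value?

N=1: ŷ = 3 + 4.2·1 = 7.2; e = 4 − 7.2 = -3.2
N=2: ŷ = 3 + 4.2·2 = 11.4; e = 14.6 − 11.4 = 3.2
N=3: ŷ = 3 + 4.2·3 = 15.6; e = 15.6 − 15.6 = 0
N=4: ŷ = 3 + 4.2·4 = 19.8; e = 20.2 − 19.8 = 0.4
N=5: ŷ = 3 + 4.2·5 = 24; e = 24.2 − 24 = 0.2
N=6: ŷ = 3 + 4.2·6 = 28.2; e = 29.8 − 28.2 = 1.6
N=7: ŷ = 3 + 4.2·7 = 32.4; e = 30.2 − 32.4 = -2.2
|e| > 1: N=1 (|e|=3.2), N=2 (|e|=3.2), N=6 (|e|=1.6), N=7 (|e|=2.2) → 4

4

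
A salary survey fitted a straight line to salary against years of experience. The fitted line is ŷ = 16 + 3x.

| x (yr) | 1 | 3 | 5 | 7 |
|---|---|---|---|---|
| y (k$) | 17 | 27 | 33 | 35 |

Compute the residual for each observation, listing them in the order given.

-2, 2, 2, -2

x=1: ŷ = 16 + 3·1 = 19; e = 17 − 19 = -2
x=3: ŷ = 16 + 3·3 = 25; e = 27 − 25 = 2
x=5: ŷ = 16 + 3·5 = 31; e = 33 − 31 = 2
x=7: ŷ = 16 + 3·7 = 37; e = 35 − 37 = -2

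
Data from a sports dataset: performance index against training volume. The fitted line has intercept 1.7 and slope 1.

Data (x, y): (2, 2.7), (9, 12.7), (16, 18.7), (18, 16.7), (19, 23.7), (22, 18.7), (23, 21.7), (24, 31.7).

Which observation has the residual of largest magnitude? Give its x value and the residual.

x=2: ŷ = 1.7 + 2 = 3.7; r = 2.7 − 3.7 = -1
x=9: ŷ = 1.7 + 9 = 10.7; r = 12.7 − 10.7 = 2
x=16: ŷ = 1.7 + 16 = 17.7; r = 18.7 − 17.7 = 1
x=18: ŷ = 1.7 + 18 = 19.7; r = 16.7 − 19.7 = -3
x=19: ŷ = 1.7 + 19 = 20.7; r = 23.7 − 20.7 = 3
x=22: ŷ = 1.7 + 22 = 23.7; r = 18.7 − 23.7 = -5
x=23: ŷ = 1.7 + 23 = 24.7; r = 21.7 − 24.7 = -3
x=24: ŷ = 1.7 + 24 = 25.7; r = 31.7 − 25.7 = 6
Largest |r| is 6 at x = 24, residual 6.

x = 24, r = 6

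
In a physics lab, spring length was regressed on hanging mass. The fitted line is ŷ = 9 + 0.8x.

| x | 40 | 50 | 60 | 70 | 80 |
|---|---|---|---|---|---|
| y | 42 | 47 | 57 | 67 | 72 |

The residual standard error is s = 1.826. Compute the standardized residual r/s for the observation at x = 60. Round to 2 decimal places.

0.00

ŷ = 9 + 0.8·60 = 57
r = 57 − 57 = 0
r/s = 0 / 1.826 = 0.00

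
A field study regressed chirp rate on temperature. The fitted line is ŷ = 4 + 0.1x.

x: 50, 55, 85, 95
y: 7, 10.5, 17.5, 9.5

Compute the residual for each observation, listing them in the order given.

-2, 1, 5, -4

x=50: ŷ = 4 + 0.1·50 = 9; e = 7 − 9 = -2
x=55: ŷ = 4 + 0.1·55 = 9.5; e = 10.5 − 9.5 = 1
x=85: ŷ = 4 + 0.1·85 = 12.5; e = 17.5 − 12.5 = 5
x=95: ŷ = 4 + 0.1·95 = 13.5; e = 9.5 − 13.5 = -4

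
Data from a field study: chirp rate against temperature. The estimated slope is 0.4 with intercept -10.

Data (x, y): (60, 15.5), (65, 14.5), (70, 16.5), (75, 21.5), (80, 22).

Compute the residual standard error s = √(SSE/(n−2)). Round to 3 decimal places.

x=60: ŷ = -10 + 0.4·60 = 14; e = 15.5 − 14 = 1.5
x=65: ŷ = -10 + 0.4·65 = 16; e = 14.5 − 16 = -1.5
x=70: ŷ = -10 + 0.4·70 = 18; e = 16.5 − 18 = -1.5
x=75: ŷ = -10 + 0.4·75 = 20; e = 21.5 − 20 = 1.5
x=80: ŷ = -10 + 0.4·80 = 22; e = 22 − 22 = 0
SSE = 2.25 + 2.25 + 2.25 + 2.25 + 0 = 9
s = √(9/3) = √3 ≈ 1.732

s = 1.732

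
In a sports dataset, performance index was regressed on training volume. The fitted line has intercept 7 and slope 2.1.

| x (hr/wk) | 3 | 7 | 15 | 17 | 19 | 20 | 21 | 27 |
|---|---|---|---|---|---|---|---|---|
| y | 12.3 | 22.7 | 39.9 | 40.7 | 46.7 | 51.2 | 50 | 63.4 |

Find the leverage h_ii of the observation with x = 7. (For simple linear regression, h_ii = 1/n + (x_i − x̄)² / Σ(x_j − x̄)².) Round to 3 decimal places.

h = 0.322

x̄ = (3 + 7 + 15 + 17 + 19 + 20 + 21 + 27)/8 = 16.125
Σ(x − x̄)² = 172.266 + 83.2656 + 1.26562 + 0.765625 + 8.26562 + 15.0156 + 23.7656 + 118.266 = 422.875
h = 1/8 + (-9.125)²/422.875 = 0.125 + 0.196904 = 0.322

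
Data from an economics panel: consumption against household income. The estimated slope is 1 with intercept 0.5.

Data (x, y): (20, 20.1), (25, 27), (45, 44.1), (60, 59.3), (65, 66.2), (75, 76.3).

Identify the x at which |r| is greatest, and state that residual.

x = 25, r = 1.5

x=20: ŷ = 0.5 + 20 = 20.5; r = 20.1 − 20.5 = -0.4
x=25: ŷ = 0.5 + 25 = 25.5; r = 27 − 25.5 = 1.5
x=45: ŷ = 0.5 + 45 = 45.5; r = 44.1 − 45.5 = -1.4
x=60: ŷ = 0.5 + 60 = 60.5; r = 59.3 − 60.5 = -1.2
x=65: ŷ = 0.5 + 65 = 65.5; r = 66.2 − 65.5 = 0.7
x=75: ŷ = 0.5 + 75 = 75.5; r = 76.3 − 75.5 = 0.8
Largest |r| is 1.5 at x = 25, residual 1.5.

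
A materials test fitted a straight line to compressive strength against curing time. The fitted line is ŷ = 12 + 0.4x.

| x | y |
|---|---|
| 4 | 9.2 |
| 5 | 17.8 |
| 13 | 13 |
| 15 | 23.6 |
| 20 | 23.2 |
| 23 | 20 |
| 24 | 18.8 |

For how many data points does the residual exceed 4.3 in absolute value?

2

x=4: ŷ = 12 + 0.4·4 = 13.6; r = 9.2 − 13.6 = -4.4
x=5: ŷ = 12 + 0.4·5 = 14; r = 17.8 − 14 = 3.8
x=13: ŷ = 12 + 0.4·13 = 17.2; r = 13 − 17.2 = -4.2
x=15: ŷ = 12 + 0.4·15 = 18; r = 23.6 − 18 = 5.6
x=20: ŷ = 12 + 0.4·20 = 20; r = 23.2 − 20 = 3.2
x=23: ŷ = 12 + 0.4·23 = 21.2; r = 20 − 21.2 = -1.2
x=24: ŷ = 12 + 0.4·24 = 21.6; r = 18.8 − 21.6 = -2.8
|r| > 4.3: x=4 (|r|=4.4), x=15 (|r|=5.6) → 2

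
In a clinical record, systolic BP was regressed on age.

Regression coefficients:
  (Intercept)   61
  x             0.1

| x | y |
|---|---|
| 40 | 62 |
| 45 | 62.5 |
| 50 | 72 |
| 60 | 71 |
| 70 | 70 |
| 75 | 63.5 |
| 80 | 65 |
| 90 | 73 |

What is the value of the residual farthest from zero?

r = 6

x=40: ŷ = 61 + 0.1·40 = 65; r = 62 − 65 = -3
x=45: ŷ = 61 + 0.1·45 = 65.5; r = 62.5 − 65.5 = -3
x=50: ŷ = 61 + 0.1·50 = 66; r = 72 − 66 = 6
x=60: ŷ = 61 + 0.1·60 = 67; r = 71 − 67 = 4
x=70: ŷ = 61 + 0.1·70 = 68; r = 70 − 68 = 2
x=75: ŷ = 61 + 0.1·75 = 68.5; r = 63.5 − 68.5 = -5
x=80: ŷ = 61 + 0.1·80 = 69; r = 65 − 69 = -4
x=90: ŷ = 61 + 0.1·90 = 70; r = 73 − 70 = 3
Largest |r| is 6 at x = 50, residual 6.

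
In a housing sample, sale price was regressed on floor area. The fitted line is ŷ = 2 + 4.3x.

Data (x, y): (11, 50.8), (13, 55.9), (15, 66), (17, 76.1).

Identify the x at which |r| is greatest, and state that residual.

x=11: ŷ = 2 + 4.3·11 = 49.3; r = 50.8 − 49.3 = 1.5
x=13: ŷ = 2 + 4.3·13 = 57.9; r = 55.9 − 57.9 = -2
x=15: ŷ = 2 + 4.3·15 = 66.5; r = 66 − 66.5 = -0.5
x=17: ŷ = 2 + 4.3·17 = 75.1; r = 76.1 − 75.1 = 1
Largest |r| is 2 at x = 13, residual -2.

x = 13, r = -2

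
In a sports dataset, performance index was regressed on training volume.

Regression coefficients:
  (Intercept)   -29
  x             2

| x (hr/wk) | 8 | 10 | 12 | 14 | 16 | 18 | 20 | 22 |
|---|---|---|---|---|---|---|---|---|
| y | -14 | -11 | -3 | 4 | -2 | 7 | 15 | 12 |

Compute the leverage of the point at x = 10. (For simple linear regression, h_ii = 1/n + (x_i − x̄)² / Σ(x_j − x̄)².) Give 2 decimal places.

x̄ = (8 + 10 + 12 + 14 + 16 + 18 + 20 + 22)/8 = 15
Σ(x − x̄)² = 49 + 25 + 9 + 1 + 1 + 9 + 25 + 49 = 168
h = 1/8 + (-5)²/168 = 0.125 + 0.14881 = 0.27

h = 0.27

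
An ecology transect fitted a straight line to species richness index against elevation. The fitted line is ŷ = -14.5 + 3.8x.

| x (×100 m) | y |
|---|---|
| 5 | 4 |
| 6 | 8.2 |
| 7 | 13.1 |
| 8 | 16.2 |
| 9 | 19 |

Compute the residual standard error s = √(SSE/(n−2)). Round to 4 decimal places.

x=5: ŷ = -14.5 + 3.8·5 = 4.5; e = 4 − 4.5 = -0.5
x=6: ŷ = -14.5 + 3.8·6 = 8.3; e = 8.2 − 8.3 = -0.1
x=7: ŷ = -14.5 + 3.8·7 = 12.1; e = 13.1 − 12.1 = 1
x=8: ŷ = -14.5 + 3.8·8 = 15.9; e = 16.2 − 15.9 = 0.3
x=9: ŷ = -14.5 + 3.8·9 = 19.7; e = 19 − 19.7 = -0.7
SSE = 0.25 + 0.01 + 1 + 0.09 + 0.49 = 1.84
s = √(1.84/3) = √0.613333 ≈ 0.7832

s = 0.7832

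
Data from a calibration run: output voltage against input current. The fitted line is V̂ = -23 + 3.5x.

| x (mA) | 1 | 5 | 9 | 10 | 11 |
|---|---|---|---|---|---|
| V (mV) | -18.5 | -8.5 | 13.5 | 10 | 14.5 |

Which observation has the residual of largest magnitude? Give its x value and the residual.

x=1: V̂ = -23 + 3.5·1 = -19.5; e = -18.5 − (-19.5) = 1
x=5: V̂ = -23 + 3.5·5 = -5.5; e = -8.5 − (-5.5) = -3
x=9: V̂ = -23 + 3.5·9 = 8.5; e = 13.5 − 8.5 = 5
x=10: V̂ = -23 + 3.5·10 = 12; e = 10 − 12 = -2
x=11: V̂ = -23 + 3.5·11 = 15.5; e = 14.5 − 15.5 = -1
Largest |e| is 5 at x = 9, residual 5.

x = 9, e = 5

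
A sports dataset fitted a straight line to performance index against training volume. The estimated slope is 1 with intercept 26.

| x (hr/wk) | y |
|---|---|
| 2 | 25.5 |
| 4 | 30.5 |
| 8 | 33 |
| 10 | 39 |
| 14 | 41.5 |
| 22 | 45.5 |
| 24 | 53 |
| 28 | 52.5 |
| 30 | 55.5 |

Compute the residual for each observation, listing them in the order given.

x=2: ŷ = 26 + 2 = 28; e = 25.5 − 28 = -2.5
x=4: ŷ = 26 + 4 = 30; e = 30.5 − 30 = 0.5
x=8: ŷ = 26 + 8 = 34; e = 33 − 34 = -1
x=10: ŷ = 26 + 10 = 36; e = 39 − 36 = 3
x=14: ŷ = 26 + 14 = 40; e = 41.5 − 40 = 1.5
x=22: ŷ = 26 + 22 = 48; e = 45.5 − 48 = -2.5
x=24: ŷ = 26 + 24 = 50; e = 53 − 50 = 3
x=28: ŷ = 26 + 28 = 54; e = 52.5 − 54 = -1.5
x=30: ŷ = 26 + 30 = 56; e = 55.5 − 56 = -0.5

-2.5, 0.5, -1, 3, 1.5, -2.5, 3, -1.5, -0.5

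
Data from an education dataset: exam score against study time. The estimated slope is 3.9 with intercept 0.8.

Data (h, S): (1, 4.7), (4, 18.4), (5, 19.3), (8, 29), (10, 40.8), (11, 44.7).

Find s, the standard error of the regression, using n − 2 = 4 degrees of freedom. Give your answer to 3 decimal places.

s = 2.000

h=1: Ŝ = 0.8 + 3.9·1 = 4.7; r = 4.7 − 4.7 = 0
h=4: Ŝ = 0.8 + 3.9·4 = 16.4; r = 18.4 − 16.4 = 2
h=5: Ŝ = 0.8 + 3.9·5 = 20.3; r = 19.3 − 20.3 = -1
h=8: Ŝ = 0.8 + 3.9·8 = 32; r = 29 − 32 = -3
h=10: Ŝ = 0.8 + 3.9·10 = 39.8; r = 40.8 − 39.8 = 1
h=11: Ŝ = 0.8 + 3.9·11 = 43.7; r = 44.7 − 43.7 = 1
SSE = 0 + 4 + 1 + 9 + 1 + 1 = 16
s = √(16/4) = √4 ≈ 2.000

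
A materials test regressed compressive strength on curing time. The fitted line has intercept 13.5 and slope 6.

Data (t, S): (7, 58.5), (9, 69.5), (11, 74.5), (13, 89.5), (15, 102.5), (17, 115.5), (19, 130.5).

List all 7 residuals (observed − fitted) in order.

t=7: ŷ = 13.5 + 6·7 = 55.5; r = 58.5 − 55.5 = 3
t=9: ŷ = 13.5 + 6·9 = 67.5; r = 69.5 − 67.5 = 2
t=11: ŷ = 13.5 + 6·11 = 79.5; r = 74.5 − 79.5 = -5
t=13: ŷ = 13.5 + 6·13 = 91.5; r = 89.5 − 91.5 = -2
t=15: ŷ = 13.5 + 6·15 = 103.5; r = 102.5 − 103.5 = -1
t=17: ŷ = 13.5 + 6·17 = 115.5; r = 115.5 − 115.5 = 0
t=19: ŷ = 13.5 + 6·19 = 127.5; r = 130.5 − 127.5 = 3

3, 2, -5, -2, -1, 0, 3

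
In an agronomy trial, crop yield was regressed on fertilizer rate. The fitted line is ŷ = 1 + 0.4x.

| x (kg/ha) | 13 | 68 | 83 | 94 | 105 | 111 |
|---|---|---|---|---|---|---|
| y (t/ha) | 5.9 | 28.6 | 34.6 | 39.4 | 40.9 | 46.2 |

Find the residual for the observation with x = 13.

ŷ = 1 + 0.4·13 = 6.2
e = 5.9 − 6.2 = -0.3

e = -0.3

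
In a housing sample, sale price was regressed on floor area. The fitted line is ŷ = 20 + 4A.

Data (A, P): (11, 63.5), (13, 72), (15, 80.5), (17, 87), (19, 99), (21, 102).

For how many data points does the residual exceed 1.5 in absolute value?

A=11: ŷ = 20 + 4·11 = 64; e = 63.5 − 64 = -0.5
A=13: ŷ = 20 + 4·13 = 72; e = 72 − 72 = 0
A=15: ŷ = 20 + 4·15 = 80; e = 80.5 − 80 = 0.5
A=17: ŷ = 20 + 4·17 = 88; e = 87 − 88 = -1
A=19: ŷ = 20 + 4·19 = 96; e = 99 − 96 = 3
A=21: ŷ = 20 + 4·21 = 104; e = 102 − 104 = -2
|e| > 1.5: A=19 (|e|=3), A=21 (|e|=2) → 2

2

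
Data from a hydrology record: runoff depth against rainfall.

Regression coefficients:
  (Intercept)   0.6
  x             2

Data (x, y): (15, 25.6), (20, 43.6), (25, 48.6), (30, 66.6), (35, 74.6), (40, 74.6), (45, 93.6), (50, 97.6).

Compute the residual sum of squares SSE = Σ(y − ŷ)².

SSE = 144

x=15: ŷ = 0.6 + 2·15 = 30.6; r = 25.6 − 30.6 = -5
x=20: ŷ = 0.6 + 2·20 = 40.6; r = 43.6 − 40.6 = 3
x=25: ŷ = 0.6 + 2·25 = 50.6; r = 48.6 − 50.6 = -2
x=30: ŷ = 0.6 + 2·30 = 60.6; r = 66.6 − 60.6 = 6
x=35: ŷ = 0.6 + 2·35 = 70.6; r = 74.6 − 70.6 = 4
x=40: ŷ = 0.6 + 2·40 = 80.6; r = 74.6 − 80.6 = -6
x=45: ŷ = 0.6 + 2·45 = 90.6; r = 93.6 − 90.6 = 3
x=50: ŷ = 0.6 + 2·50 = 100.6; r = 97.6 − 100.6 = -3
SSE = 25 + 9 + 4 + 36 + 16 + 36 + 9 + 9 = 144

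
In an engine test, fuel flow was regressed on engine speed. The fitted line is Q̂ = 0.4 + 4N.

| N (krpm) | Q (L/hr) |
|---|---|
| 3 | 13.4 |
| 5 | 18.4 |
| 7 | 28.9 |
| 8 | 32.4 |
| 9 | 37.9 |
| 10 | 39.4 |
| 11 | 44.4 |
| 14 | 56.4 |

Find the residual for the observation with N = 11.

r = 0

Q̂ = 0.4 + 4·11 = 44.4
r = 44.4 − 44.4 = 0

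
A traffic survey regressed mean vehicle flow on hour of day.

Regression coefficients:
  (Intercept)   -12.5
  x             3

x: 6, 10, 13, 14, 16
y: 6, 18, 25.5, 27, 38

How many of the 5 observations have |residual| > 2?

2

x=6: ŷ = -12.5 + 3·6 = 5.5; r = 6 − 5.5 = 0.5
x=10: ŷ = -12.5 + 3·10 = 17.5; r = 18 − 17.5 = 0.5
x=13: ŷ = -12.5 + 3·13 = 26.5; r = 25.5 − 26.5 = -1
x=14: ŷ = -12.5 + 3·14 = 29.5; r = 27 − 29.5 = -2.5
x=16: ŷ = -12.5 + 3·16 = 35.5; r = 38 − 35.5 = 2.5
|r| > 2: x=14 (|r|=2.5), x=16 (|r|=2.5) → 2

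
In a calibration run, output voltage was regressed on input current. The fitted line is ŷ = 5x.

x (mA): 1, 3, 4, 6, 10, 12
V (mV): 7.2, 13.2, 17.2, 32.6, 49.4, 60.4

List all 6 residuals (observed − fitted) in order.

x=1: ŷ = 5·1 = 5; e = 7.2 − 5 = 2.2
x=3: ŷ = 5·3 = 15; e = 13.2 − 15 = -1.8
x=4: ŷ = 5·4 = 20; e = 17.2 − 20 = -2.8
x=6: ŷ = 5·6 = 30; e = 32.6 − 30 = 2.6
x=10: ŷ = 5·10 = 50; e = 49.4 − 50 = -0.6
x=12: ŷ = 5·12 = 60; e = 60.4 − 60 = 0.4

2.2, -1.8, -2.8, 2.6, -0.6, 0.4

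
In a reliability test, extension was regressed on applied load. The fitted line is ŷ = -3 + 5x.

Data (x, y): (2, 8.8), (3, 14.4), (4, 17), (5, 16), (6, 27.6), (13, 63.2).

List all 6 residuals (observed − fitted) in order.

1.8, 2.4, 0, -6, 0.6, 1.2

x=2: ŷ = -3 + 5·2 = 7; e = 8.8 − 7 = 1.8
x=3: ŷ = -3 + 5·3 = 12; e = 14.4 − 12 = 2.4
x=4: ŷ = -3 + 5·4 = 17; e = 17 − 17 = 0
x=5: ŷ = -3 + 5·5 = 22; e = 16 − 22 = -6
x=6: ŷ = -3 + 5·6 = 27; e = 27.6 − 27 = 0.6
x=13: ŷ = -3 + 5·13 = 62; e = 63.2 − 62 = 1.2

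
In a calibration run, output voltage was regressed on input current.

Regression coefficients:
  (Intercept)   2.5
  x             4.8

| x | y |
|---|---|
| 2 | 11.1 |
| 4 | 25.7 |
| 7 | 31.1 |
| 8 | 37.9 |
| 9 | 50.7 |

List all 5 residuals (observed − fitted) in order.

x=2: ŷ = 2.5 + 4.8·2 = 12.1; r = 11.1 − 12.1 = -1
x=4: ŷ = 2.5 + 4.8·4 = 21.7; r = 25.7 − 21.7 = 4
x=7: ŷ = 2.5 + 4.8·7 = 36.1; r = 31.1 − 36.1 = -5
x=8: ŷ = 2.5 + 4.8·8 = 40.9; r = 37.9 − 40.9 = -3
x=9: ŷ = 2.5 + 4.8·9 = 45.7; r = 50.7 − 45.7 = 5

-1, 4, -5, -3, 5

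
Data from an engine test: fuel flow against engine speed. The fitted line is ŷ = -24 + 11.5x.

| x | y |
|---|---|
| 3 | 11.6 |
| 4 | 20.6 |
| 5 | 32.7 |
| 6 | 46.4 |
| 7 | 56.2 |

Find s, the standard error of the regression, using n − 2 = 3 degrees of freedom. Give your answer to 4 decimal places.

s = 1.3976

x=3: ŷ = -24 + 11.5·3 = 10.5; e = 11.6 − 10.5 = 1.1
x=4: ŷ = -24 + 11.5·4 = 22; e = 20.6 − 22 = -1.4
x=5: ŷ = -24 + 11.5·5 = 33.5; e = 32.7 − 33.5 = -0.8
x=6: ŷ = -24 + 11.5·6 = 45; e = 46.4 − 45 = 1.4
x=7: ŷ = -24 + 11.5·7 = 56.5; e = 56.2 − 56.5 = -0.3
SSE = 1.21 + 1.96 + 0.64 + 1.96 + 0.09 = 5.86
s = √(5.86/3) = √1.95333 ≈ 1.3976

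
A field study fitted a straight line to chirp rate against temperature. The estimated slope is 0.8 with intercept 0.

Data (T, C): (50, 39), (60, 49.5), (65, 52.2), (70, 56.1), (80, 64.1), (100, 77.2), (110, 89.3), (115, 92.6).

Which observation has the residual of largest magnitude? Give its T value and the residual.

T=50: Ĉ = 0.8·50 = 40; e = 39 − 40 = -1
T=60: Ĉ = 0.8·60 = 48; e = 49.5 − 48 = 1.5
T=65: Ĉ = 0.8·65 = 52; e = 52.2 − 52 = 0.2
T=70: Ĉ = 0.8·70 = 56; e = 56.1 − 56 = 0.1
T=80: Ĉ = 0.8·80 = 64; e = 64.1 − 64 = 0.1
T=100: Ĉ = 0.8·100 = 80; e = 77.2 − 80 = -2.8
T=110: Ĉ = 0.8·110 = 88; e = 89.3 − 88 = 1.3
T=115: Ĉ = 0.8·115 = 92; e = 92.6 − 92 = 0.6
Largest |e| is 2.8 at T = 100, residual -2.8.

T = 100, e = -2.8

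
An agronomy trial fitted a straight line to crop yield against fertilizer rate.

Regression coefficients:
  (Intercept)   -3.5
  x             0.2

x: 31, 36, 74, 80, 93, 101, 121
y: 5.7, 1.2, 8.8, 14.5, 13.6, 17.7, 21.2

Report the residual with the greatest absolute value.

r = 3

x=31: ŷ = -3.5 + 0.2·31 = 2.7; r = 5.7 − 2.7 = 3
x=36: ŷ = -3.5 + 0.2·36 = 3.7; r = 1.2 − 3.7 = -2.5
x=74: ŷ = -3.5 + 0.2·74 = 11.3; r = 8.8 − 11.3 = -2.5
x=80: ŷ = -3.5 + 0.2·80 = 12.5; r = 14.5 − 12.5 = 2
x=93: ŷ = -3.5 + 0.2·93 = 15.1; r = 13.6 − 15.1 = -1.5
x=101: ŷ = -3.5 + 0.2·101 = 16.7; r = 17.7 − 16.7 = 1
x=121: ŷ = -3.5 + 0.2·121 = 20.7; r = 21.2 − 20.7 = 0.5
Largest |r| is 3 at x = 31, residual 3.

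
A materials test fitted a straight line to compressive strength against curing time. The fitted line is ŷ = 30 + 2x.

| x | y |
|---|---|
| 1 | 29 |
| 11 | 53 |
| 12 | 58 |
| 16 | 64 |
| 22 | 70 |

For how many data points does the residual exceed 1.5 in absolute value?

4

x=1: ŷ = 30 + 2·1 = 32; e = 29 − 32 = -3
x=11: ŷ = 30 + 2·11 = 52; e = 53 − 52 = 1
x=12: ŷ = 30 + 2·12 = 54; e = 58 − 54 = 4
x=16: ŷ = 30 + 2·16 = 62; e = 64 − 62 = 2
x=22: ŷ = 30 + 2·22 = 74; e = 70 − 74 = -4
|e| > 1.5: x=1 (|e|=3), x=12 (|e|=4), x=16 (|e|=2), x=22 (|e|=4) → 4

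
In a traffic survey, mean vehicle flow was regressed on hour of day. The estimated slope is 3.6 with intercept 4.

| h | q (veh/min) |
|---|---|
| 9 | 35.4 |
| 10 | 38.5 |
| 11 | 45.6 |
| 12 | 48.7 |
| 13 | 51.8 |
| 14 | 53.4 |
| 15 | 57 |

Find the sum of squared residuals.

h=9: ŷ = 4 + 3.6·9 = 36.4; e = 35.4 − 36.4 = -1
h=10: ŷ = 4 + 3.6·10 = 40; e = 38.5 − 40 = -1.5
h=11: ŷ = 4 + 3.6·11 = 43.6; e = 45.6 − 43.6 = 2
h=12: ŷ = 4 + 3.6·12 = 47.2; e = 48.7 − 47.2 = 1.5
h=13: ŷ = 4 + 3.6·13 = 50.8; e = 51.8 − 50.8 = 1
h=14: ŷ = 4 + 3.6·14 = 54.4; e = 53.4 − 54.4 = -1
h=15: ŷ = 4 + 3.6·15 = 58; e = 57 − 58 = -1
SSE = 1 + 2.25 + 4 + 2.25 + 1 + 1 + 1 = 12.5

SSE = 12.5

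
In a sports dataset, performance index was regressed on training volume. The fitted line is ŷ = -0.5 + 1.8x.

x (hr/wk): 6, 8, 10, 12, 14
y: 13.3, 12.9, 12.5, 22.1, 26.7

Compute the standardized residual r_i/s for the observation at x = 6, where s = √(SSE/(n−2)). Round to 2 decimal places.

0.82

x=6: ŷ = -0.5 + 1.8·6 = 10.3; r = 13.3 − 10.3 = 3
x=8: ŷ = -0.5 + 1.8·8 = 13.9; r = 12.9 − 13.9 = -1
x=10: ŷ = -0.5 + 1.8·10 = 17.5; r = 12.5 − 17.5 = -5
x=12: ŷ = -0.5 + 1.8·12 = 21.1; r = 22.1 − 21.1 = 1
x=14: ŷ = -0.5 + 1.8·14 = 24.7; r = 26.7 − 24.7 = 2
SSE = 9 + 1 + 25 + 1 + 4 = 40
s = √(40/3) = 3.65148
r/s = 3 / 3.65148 = 0.82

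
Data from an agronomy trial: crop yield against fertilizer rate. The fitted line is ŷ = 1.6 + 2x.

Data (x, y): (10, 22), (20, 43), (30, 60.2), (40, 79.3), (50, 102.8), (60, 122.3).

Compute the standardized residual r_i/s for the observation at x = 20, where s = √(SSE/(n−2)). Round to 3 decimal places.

x=10: ŷ = 1.6 + 2·10 = 21.6; r = 22 − 21.6 = 0.4
x=20: ŷ = 1.6 + 2·20 = 41.6; r = 43 − 41.6 = 1.4
x=30: ŷ = 1.6 + 2·30 = 61.6; r = 60.2 − 61.6 = -1.4
x=40: ŷ = 1.6 + 2·40 = 81.6; r = 79.3 − 81.6 = -2.3
x=50: ŷ = 1.6 + 2·50 = 101.6; r = 102.8 − 101.6 = 1.2
x=60: ŷ = 1.6 + 2·60 = 121.6; r = 122.3 − 121.6 = 0.7
SSE = 0.16 + 1.96 + 1.96 + 5.29 + 1.44 + 0.49 = 11.3
s = √(11.3/4) = 1.68077
r/s = 1.4 / 1.68077 = 0.833

0.833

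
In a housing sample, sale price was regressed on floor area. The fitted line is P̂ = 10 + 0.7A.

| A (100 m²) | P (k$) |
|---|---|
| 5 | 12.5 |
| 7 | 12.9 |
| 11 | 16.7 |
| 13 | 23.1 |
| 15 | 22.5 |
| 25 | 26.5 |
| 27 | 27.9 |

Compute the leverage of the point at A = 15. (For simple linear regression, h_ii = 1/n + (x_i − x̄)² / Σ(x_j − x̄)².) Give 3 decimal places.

h = 0.143

Ā = (5 + 7 + 11 + 13 + 15 + 25 + 27)/7 = 14.7143
Σ(A − Ā)² = 94.3673 + 59.5102 + 13.7959 + 2.93878 + 0.0816327 + 105.796 + 150.939 = 427.429
h = 1/7 + (0.285714)²/427.429 = 0.142857 + 0.000190985 = 0.143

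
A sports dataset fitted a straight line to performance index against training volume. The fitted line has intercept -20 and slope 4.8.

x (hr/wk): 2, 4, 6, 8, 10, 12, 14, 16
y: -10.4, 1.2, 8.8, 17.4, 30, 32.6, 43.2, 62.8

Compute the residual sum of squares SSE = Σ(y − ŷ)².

x=2: ŷ = -20 + 4.8·2 = -10.4; e = -10.4 − (-10.4) = 0
x=4: ŷ = -20 + 4.8·4 = -0.8; e = 1.2 − (-0.8) = 2
x=6: ŷ = -20 + 4.8·6 = 8.8; e = 8.8 − 8.8 = 0
x=8: ŷ = -20 + 4.8·8 = 18.4; e = 17.4 − 18.4 = -1
x=10: ŷ = -20 + 4.8·10 = 28; e = 30 − 28 = 2
x=12: ŷ = -20 + 4.8·12 = 37.6; e = 32.6 − 37.6 = -5
x=14: ŷ = -20 + 4.8·14 = 47.2; e = 43.2 − 47.2 = -4
x=16: ŷ = -20 + 4.8·16 = 56.8; e = 62.8 − 56.8 = 6
SSE = 0 + 4 + 0 + 1 + 4 + 25 + 16 + 36 = 86

SSE = 86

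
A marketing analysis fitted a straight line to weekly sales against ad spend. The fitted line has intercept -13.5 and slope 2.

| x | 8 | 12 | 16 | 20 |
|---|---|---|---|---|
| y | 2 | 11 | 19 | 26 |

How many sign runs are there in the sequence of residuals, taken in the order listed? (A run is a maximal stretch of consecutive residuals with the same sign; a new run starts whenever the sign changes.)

x=8: ŷ = -13.5 + 2·8 = 2.5; e = 2 − 2.5 = -0.5
x=12: ŷ = -13.5 + 2·12 = 10.5; e = 11 − 10.5 = 0.5
x=16: ŷ = -13.5 + 2·16 = 18.5; e = 19 − 18.5 = 0.5
x=20: ŷ = -13.5 + 2·20 = 26.5; e = 26 − 26.5 = -0.5
Signs: − + + −
Runs: −×1, +×2, −×1 → 3

3 runs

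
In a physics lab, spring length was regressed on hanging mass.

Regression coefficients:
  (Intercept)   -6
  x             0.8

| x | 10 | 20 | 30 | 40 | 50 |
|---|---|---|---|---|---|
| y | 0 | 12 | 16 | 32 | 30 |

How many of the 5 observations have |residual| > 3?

x=10: ŷ = -6 + 0.8·10 = 2; e = 0 − 2 = -2
x=20: ŷ = -6 + 0.8·20 = 10; e = 12 − 10 = 2
x=30: ŷ = -6 + 0.8·30 = 18; e = 16 − 18 = -2
x=40: ŷ = -6 + 0.8·40 = 26; e = 32 − 26 = 6
x=50: ŷ = -6 + 0.8·50 = 34; e = 30 − 34 = -4
|e| > 3: x=40 (|e|=6), x=50 (|e|=4) → 2

2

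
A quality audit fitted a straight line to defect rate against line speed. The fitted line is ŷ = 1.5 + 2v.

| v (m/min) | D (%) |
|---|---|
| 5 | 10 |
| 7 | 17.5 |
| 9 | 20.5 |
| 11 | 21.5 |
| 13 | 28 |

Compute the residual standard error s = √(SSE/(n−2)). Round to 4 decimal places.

s = 1.9579

v=5: ŷ = 1.5 + 2·5 = 11.5; e = 10 − 11.5 = -1.5
v=7: ŷ = 1.5 + 2·7 = 15.5; e = 17.5 − 15.5 = 2
v=9: ŷ = 1.5 + 2·9 = 19.5; e = 20.5 − 19.5 = 1
v=11: ŷ = 1.5 + 2·11 = 23.5; e = 21.5 − 23.5 = -2
v=13: ŷ = 1.5 + 2·13 = 27.5; e = 28 − 27.5 = 0.5
SSE = 2.25 + 4 + 1 + 4 + 0.25 = 11.5
s = √(11.5/3) = √3.83333 ≈ 1.9579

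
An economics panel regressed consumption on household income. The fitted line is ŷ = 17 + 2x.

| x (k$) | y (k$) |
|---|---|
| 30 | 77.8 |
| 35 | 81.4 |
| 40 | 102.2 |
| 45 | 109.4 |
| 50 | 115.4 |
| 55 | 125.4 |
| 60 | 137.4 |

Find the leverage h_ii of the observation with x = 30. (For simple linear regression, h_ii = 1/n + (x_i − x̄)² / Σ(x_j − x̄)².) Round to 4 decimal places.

x̄ = (30 + 35 + 40 + 45 + 50 + 55 + 60)/7 = 45
Σ(x − x̄)² = 225 + 100 + 25 + 0 + 25 + 100 + 225 = 700
h = 1/7 + (-15)²/700 = 0.142857 + 0.321429 = 0.4643

h = 0.4643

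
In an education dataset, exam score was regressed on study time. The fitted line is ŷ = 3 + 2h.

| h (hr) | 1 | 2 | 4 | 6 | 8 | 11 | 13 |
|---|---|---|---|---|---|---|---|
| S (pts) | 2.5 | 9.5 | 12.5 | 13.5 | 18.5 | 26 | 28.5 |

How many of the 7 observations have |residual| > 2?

h=1: ŷ = 3 + 2·1 = 5; e = 2.5 − 5 = -2.5
h=2: ŷ = 3 + 2·2 = 7; e = 9.5 − 7 = 2.5
h=4: ŷ = 3 + 2·4 = 11; e = 12.5 − 11 = 1.5
h=6: ŷ = 3 + 2·6 = 15; e = 13.5 − 15 = -1.5
h=8: ŷ = 3 + 2·8 = 19; e = 18.5 − 19 = -0.5
h=11: ŷ = 3 + 2·11 = 25; e = 26 − 25 = 1
h=13: ŷ = 3 + 2·13 = 29; e = 28.5 − 29 = -0.5
|e| > 2: h=1 (|e|=2.5), h=2 (|e|=2.5) → 2

2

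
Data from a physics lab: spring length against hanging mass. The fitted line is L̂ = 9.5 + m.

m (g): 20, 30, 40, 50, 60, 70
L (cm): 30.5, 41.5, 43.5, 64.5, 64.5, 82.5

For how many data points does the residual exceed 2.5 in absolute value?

4

m=20: L̂ = 9.5 + 20 = 29.5; r = 30.5 − 29.5 = 1
m=30: L̂ = 9.5 + 30 = 39.5; r = 41.5 − 39.5 = 2
m=40: L̂ = 9.5 + 40 = 49.5; r = 43.5 − 49.5 = -6
m=50: L̂ = 9.5 + 50 = 59.5; r = 64.5 − 59.5 = 5
m=60: L̂ = 9.5 + 60 = 69.5; r = 64.5 − 69.5 = -5
m=70: L̂ = 9.5 + 70 = 79.5; r = 82.5 − 79.5 = 3
|r| > 2.5: m=40 (|r|=6), m=50 (|r|=5), m=60 (|r|=5), m=70 (|r|=3) → 4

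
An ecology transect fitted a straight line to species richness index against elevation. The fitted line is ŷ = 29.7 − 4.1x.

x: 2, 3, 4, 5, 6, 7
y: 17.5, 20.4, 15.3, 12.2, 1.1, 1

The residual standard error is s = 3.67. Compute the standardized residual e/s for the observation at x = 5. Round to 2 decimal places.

ŷ = 29.7 − 4.1·5 = 9.2
e = 12.2 − 9.2 = 3
e/s = 3 / 3.67 = 0.82

0.82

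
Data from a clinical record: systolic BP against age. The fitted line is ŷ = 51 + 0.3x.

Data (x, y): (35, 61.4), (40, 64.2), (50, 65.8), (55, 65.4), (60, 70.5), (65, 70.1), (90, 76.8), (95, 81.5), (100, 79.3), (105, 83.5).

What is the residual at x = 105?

ŷ = 51 + 0.3·105 = 82.5
r = 83.5 − 82.5 = 1

r = 1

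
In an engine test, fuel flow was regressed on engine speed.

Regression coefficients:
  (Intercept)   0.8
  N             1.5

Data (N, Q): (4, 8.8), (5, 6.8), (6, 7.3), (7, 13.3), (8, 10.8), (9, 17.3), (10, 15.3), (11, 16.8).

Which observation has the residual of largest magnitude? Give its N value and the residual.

N=4: ŷ = 0.8 + 1.5·4 = 6.8; r = 8.8 − 6.8 = 2
N=5: ŷ = 0.8 + 1.5·5 = 8.3; r = 6.8 − 8.3 = -1.5
N=6: ŷ = 0.8 + 1.5·6 = 9.8; r = 7.3 − 9.8 = -2.5
N=7: ŷ = 0.8 + 1.5·7 = 11.3; r = 13.3 − 11.3 = 2
N=8: ŷ = 0.8 + 1.5·8 = 12.8; r = 10.8 − 12.8 = -2
N=9: ŷ = 0.8 + 1.5·9 = 14.3; r = 17.3 − 14.3 = 3
N=10: ŷ = 0.8 + 1.5·10 = 15.8; r = 15.3 − 15.8 = -0.5
N=11: ŷ = 0.8 + 1.5·11 = 17.3; r = 16.8 − 17.3 = -0.5
Largest |r| is 3 at N = 9, residual 3.

N = 9, r = 3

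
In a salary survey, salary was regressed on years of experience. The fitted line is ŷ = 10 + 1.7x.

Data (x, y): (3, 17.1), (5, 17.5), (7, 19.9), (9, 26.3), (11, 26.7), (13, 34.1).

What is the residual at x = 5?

ŷ = 10 + 1.7·5 = 18.5
r = 17.5 − 18.5 = -1

r = -1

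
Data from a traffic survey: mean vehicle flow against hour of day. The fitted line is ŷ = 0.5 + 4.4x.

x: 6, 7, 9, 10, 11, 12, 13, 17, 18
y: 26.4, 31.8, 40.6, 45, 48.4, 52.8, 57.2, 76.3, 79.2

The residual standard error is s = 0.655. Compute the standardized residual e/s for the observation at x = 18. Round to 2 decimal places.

-0.76

ŷ = 0.5 + 4.4·18 = 79.7
e = 79.2 − 79.7 = -0.5
e/s = -0.5 / 0.655 = -0.76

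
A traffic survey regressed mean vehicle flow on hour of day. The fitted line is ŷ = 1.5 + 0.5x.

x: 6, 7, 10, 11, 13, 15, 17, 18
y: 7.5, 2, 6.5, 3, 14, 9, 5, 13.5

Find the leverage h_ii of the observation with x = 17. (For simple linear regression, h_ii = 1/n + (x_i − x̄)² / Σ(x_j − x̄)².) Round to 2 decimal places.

x̄ = (6 + 7 + 10 + 11 + 13 + 15 + 17 + 18)/8 = 12.125
Σ(x − x̄)² = 37.5156 + 26.2656 + 4.51562 + 1.26562 + 0.765625 + 8.26562 + 23.7656 + 34.5156 = 136.875
h = 1/8 + (4.875)²/136.875 = 0.125 + 0.17363 = 0.30

h = 0.30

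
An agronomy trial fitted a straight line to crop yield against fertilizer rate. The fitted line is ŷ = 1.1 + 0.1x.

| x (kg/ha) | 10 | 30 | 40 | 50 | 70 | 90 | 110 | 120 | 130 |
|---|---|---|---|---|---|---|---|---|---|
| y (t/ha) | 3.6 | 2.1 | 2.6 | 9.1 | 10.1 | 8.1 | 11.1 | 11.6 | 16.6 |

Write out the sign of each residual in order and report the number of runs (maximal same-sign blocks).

5 runs

x=10: ŷ = 1.1 + 0.1·10 = 2.1; e = 3.6 − 2.1 = 1.5
x=30: ŷ = 1.1 + 0.1·30 = 4.1; e = 2.1 − 4.1 = -2
x=40: ŷ = 1.1 + 0.1·40 = 5.1; e = 2.6 − 5.1 = -2.5
x=50: ŷ = 1.1 + 0.1·50 = 6.1; e = 9.1 − 6.1 = 3
x=70: ŷ = 1.1 + 0.1·70 = 8.1; e = 10.1 − 8.1 = 2
x=90: ŷ = 1.1 + 0.1·90 = 10.1; e = 8.1 − 10.1 = -2
x=110: ŷ = 1.1 + 0.1·110 = 12.1; e = 11.1 − 12.1 = -1
x=120: ŷ = 1.1 + 0.1·120 = 13.1; e = 11.6 − 13.1 = -1.5
x=130: ŷ = 1.1 + 0.1·130 = 14.1; e = 16.6 − 14.1 = 2.5
Signs: + − − + + − − − +
Runs: +×1, −×2, +×2, −×3, +×1 → 5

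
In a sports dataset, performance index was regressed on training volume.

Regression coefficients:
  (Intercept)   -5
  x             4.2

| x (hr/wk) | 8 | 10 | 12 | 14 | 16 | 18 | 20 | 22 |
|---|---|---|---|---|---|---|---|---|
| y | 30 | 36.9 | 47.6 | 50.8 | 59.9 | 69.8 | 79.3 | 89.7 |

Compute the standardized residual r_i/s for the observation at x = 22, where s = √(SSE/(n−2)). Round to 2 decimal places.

x=8: ŷ = -5 + 4.2·8 = 28.6; r = 30 − 28.6 = 1.4
x=10: ŷ = -5 + 4.2·10 = 37; r = 36.9 − 37 = -0.1
x=12: ŷ = -5 + 4.2·12 = 45.4; r = 47.6 − 45.4 = 2.2
x=14: ŷ = -5 + 4.2·14 = 53.8; r = 50.8 − 53.8 = -3
x=16: ŷ = -5 + 4.2·16 = 62.2; r = 59.9 − 62.2 = -2.3
x=18: ŷ = -5 + 4.2·18 = 70.6; r = 69.8 − 70.6 = -0.8
x=20: ŷ = -5 + 4.2·20 = 79; r = 79.3 − 79 = 0.3
x=22: ŷ = -5 + 4.2·22 = 87.4; r = 89.7 − 87.4 = 2.3
SSE = 1.96 + 0.01 + 4.84 + 9 + 5.29 + 0.64 + 0.09 + 5.29 = 27.12
s = √(27.12/6) = 2.12603
r/s = 2.3 / 2.12603 = 1.08

1.08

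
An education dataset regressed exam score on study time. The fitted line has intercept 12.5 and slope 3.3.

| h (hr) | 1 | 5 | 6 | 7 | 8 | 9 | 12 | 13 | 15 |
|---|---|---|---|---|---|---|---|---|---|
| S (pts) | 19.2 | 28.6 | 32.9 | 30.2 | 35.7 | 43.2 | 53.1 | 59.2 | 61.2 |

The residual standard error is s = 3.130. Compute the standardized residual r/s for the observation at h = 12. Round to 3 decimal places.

0.319

ŷ = 12.5 + 3.3·12 = 52.1
r = 53.1 − 52.1 = 1
r/s = 1 / 3.130 = 0.319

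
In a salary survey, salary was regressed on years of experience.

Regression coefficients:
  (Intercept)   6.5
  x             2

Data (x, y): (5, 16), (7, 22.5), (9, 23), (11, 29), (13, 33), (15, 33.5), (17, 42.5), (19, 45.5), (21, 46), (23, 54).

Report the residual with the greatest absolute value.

x=5: ŷ = 6.5 + 2·5 = 16.5; r = 16 − 16.5 = -0.5
x=7: ŷ = 6.5 + 2·7 = 20.5; r = 22.5 − 20.5 = 2
x=9: ŷ = 6.5 + 2·9 = 24.5; r = 23 − 24.5 = -1.5
x=11: ŷ = 6.5 + 2·11 = 28.5; r = 29 − 28.5 = 0.5
x=13: ŷ = 6.5 + 2·13 = 32.5; r = 33 − 32.5 = 0.5
x=15: ŷ = 6.5 + 2·15 = 36.5; r = 33.5 − 36.5 = -3
x=17: ŷ = 6.5 + 2·17 = 40.5; r = 42.5 − 40.5 = 2
x=19: ŷ = 6.5 + 2·19 = 44.5; r = 45.5 − 44.5 = 1
x=21: ŷ = 6.5 + 2·21 = 48.5; r = 46 − 48.5 = -2.5
x=23: ŷ = 6.5 + 2·23 = 52.5; r = 54 − 52.5 = 1.5
Largest |r| is 3 at x = 15, residual -3.

r = -3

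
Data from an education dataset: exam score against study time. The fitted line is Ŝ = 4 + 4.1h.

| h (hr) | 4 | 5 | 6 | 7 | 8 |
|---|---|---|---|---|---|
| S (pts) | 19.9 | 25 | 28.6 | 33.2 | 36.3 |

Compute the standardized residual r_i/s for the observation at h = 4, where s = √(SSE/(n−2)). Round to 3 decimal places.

-0.866

h=4: Ŝ = 4 + 4.1·4 = 20.4; r = 19.9 − 20.4 = -0.5
h=5: Ŝ = 4 + 4.1·5 = 24.5; r = 25 − 24.5 = 0.5
h=6: Ŝ = 4 + 4.1·6 = 28.6; r = 28.6 − 28.6 = 0
h=7: Ŝ = 4 + 4.1·7 = 32.7; r = 33.2 − 32.7 = 0.5
h=8: Ŝ = 4 + 4.1·8 = 36.8; r = 36.3 − 36.8 = -0.5
SSE = 0.25 + 0.25 + 0 + 0.25 + 0.25 = 1
s = √(1/3) = 0.57735
r/s = -0.5 / 0.57735 = -0.866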